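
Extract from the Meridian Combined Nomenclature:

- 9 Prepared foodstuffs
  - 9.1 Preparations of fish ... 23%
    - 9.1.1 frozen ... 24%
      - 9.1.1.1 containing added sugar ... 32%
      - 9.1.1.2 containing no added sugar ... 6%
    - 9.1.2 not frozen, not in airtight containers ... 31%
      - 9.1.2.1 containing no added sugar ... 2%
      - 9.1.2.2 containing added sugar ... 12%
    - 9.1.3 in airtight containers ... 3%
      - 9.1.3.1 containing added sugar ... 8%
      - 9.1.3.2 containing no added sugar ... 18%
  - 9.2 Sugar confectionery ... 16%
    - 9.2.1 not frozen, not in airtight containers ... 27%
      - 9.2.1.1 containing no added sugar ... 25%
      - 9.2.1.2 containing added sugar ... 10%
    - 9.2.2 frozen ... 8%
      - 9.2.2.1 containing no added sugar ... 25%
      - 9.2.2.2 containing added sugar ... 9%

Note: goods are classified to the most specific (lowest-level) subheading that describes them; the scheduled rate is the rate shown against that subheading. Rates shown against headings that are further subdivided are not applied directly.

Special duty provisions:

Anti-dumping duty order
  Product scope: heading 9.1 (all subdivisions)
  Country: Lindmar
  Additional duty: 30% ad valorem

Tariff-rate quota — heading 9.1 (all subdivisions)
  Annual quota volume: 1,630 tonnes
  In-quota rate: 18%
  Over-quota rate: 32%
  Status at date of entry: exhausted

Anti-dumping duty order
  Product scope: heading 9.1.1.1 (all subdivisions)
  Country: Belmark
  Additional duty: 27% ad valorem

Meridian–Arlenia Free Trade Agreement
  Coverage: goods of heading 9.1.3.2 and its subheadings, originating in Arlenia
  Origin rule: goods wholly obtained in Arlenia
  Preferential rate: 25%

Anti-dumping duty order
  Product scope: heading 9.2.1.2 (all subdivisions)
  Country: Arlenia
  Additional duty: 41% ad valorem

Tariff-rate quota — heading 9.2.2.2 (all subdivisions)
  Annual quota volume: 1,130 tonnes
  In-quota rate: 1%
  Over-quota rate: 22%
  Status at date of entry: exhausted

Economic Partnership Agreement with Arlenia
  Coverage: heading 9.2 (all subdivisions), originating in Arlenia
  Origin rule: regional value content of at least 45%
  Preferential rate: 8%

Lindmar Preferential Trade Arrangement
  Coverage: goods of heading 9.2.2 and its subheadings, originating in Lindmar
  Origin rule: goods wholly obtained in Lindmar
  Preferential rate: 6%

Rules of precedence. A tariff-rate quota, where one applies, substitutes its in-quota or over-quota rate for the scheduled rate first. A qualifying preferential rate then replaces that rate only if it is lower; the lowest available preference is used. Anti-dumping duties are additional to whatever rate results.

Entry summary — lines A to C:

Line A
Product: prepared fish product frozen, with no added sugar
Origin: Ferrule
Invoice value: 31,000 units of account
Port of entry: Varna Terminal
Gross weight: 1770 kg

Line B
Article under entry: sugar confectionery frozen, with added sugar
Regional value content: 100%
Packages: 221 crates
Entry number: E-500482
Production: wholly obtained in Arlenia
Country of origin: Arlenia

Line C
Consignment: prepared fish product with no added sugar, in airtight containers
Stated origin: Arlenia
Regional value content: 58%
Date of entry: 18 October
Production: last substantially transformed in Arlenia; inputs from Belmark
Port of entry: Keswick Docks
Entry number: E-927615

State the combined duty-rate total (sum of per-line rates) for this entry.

Line A: prepared fish product → 9.1; frozen → 9.1.1; with no added sugar → 9.1.1.2. Scheduled 6%. quota on 9.1 exhausted → over-quota 32%. → 32%.
Line B: sugar confectionery → 9.2; frozen → 9.2.2; with added sugar → 9.2.2.2. Scheduled 9%. quota on 9.2.2.2 exhausted → over-quota 22%; Arlenia agreement on 9.1.3.2: 9.2.2.2 not covered; Arlenia agreement on 9.2: RVC ≥ 45% → 8% available; preferential 8%. → 8%.
Line C: prepared fish product → 9.1; in airtight containers → 9.1.3; with no added sugar → 9.1.3.2. Scheduled 18%. quota on 9.1 exhausted → over-quota 32%; Arlenia agreement on 9.1.3.2: not wholly obtained; Arlenia agreement on 9.2: 9.1.3.2 not covered. → 32%.
Sum: 32% + 8% + 32% = 72%.

72%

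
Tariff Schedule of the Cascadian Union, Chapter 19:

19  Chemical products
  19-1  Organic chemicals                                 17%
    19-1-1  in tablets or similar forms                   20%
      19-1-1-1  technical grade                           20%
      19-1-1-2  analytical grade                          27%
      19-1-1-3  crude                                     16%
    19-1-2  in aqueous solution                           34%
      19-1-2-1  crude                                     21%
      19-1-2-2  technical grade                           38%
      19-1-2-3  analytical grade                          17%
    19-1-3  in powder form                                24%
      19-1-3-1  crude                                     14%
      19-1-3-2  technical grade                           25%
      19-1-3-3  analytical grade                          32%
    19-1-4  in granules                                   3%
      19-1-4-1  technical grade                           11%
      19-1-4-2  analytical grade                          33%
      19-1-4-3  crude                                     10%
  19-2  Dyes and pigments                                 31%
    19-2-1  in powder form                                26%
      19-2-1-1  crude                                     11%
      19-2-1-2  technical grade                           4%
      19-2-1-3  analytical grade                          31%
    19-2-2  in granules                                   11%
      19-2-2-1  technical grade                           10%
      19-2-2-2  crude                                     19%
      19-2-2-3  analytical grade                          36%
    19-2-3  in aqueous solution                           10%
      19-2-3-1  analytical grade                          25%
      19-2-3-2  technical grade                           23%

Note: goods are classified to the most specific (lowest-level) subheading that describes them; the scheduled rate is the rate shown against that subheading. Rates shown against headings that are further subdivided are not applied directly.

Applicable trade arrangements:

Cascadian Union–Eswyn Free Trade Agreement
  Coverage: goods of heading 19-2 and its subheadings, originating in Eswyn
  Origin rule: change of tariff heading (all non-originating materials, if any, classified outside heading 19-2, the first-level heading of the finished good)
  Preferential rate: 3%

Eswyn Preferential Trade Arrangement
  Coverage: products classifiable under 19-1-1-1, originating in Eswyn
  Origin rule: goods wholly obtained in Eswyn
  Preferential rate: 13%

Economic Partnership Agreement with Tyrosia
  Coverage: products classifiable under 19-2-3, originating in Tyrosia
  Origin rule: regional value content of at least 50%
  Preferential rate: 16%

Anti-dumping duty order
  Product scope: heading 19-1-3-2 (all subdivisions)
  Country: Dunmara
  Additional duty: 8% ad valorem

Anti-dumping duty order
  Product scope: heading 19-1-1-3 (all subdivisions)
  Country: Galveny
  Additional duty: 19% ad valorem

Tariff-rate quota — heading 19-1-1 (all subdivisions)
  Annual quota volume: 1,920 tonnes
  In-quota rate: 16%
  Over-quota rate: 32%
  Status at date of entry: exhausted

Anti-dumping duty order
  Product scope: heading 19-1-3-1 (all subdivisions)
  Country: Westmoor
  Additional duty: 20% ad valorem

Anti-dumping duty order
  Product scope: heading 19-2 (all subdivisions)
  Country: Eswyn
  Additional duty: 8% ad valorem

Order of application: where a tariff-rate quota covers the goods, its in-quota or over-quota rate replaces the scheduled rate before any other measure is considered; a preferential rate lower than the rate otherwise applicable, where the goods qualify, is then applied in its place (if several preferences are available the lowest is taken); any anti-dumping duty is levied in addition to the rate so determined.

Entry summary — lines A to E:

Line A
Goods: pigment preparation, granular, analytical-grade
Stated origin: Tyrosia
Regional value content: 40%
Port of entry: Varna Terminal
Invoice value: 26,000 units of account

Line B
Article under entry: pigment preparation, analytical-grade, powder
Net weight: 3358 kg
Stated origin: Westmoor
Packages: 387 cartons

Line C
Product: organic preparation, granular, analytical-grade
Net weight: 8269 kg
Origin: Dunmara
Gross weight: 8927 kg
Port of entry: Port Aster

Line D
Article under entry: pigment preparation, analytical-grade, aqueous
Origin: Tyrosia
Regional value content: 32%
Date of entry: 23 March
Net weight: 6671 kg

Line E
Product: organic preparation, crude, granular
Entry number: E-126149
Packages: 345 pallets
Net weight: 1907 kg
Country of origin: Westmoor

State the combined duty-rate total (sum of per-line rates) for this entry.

135%

Line A: pigment → 19-2; granular → 19-2-2; analytical-grade → 19-2-2-3. Scheduled 36%. Tyrosia agreement on 19-2-3: 19-2-2-3 not covered. → 36%.
Line B: pigment → 19-2; powder → 19-2-1; analytical-grade → 19-2-1-3. Scheduled 31%. No special measure applies. → 31%.
Line C: organic → 19-1; granular → 19-1-4; analytical-grade → 19-1-4-2. Scheduled 33%. No special measure applies. → 33%.
Line D: pigment → 19-2; aqueous → 19-2-3; analytical-grade → 19-2-3-1. Scheduled 25%. Tyrosia agreement on 19-2-3: RVC < 50%. → 25%.
Line E: organic → 19-1; granular → 19-1-4; crude → 19-1-4-3. Scheduled 10%. No special measure applies. → 10%.
Sum: 36% + 31% + 33% + 25% + 10% = 135%.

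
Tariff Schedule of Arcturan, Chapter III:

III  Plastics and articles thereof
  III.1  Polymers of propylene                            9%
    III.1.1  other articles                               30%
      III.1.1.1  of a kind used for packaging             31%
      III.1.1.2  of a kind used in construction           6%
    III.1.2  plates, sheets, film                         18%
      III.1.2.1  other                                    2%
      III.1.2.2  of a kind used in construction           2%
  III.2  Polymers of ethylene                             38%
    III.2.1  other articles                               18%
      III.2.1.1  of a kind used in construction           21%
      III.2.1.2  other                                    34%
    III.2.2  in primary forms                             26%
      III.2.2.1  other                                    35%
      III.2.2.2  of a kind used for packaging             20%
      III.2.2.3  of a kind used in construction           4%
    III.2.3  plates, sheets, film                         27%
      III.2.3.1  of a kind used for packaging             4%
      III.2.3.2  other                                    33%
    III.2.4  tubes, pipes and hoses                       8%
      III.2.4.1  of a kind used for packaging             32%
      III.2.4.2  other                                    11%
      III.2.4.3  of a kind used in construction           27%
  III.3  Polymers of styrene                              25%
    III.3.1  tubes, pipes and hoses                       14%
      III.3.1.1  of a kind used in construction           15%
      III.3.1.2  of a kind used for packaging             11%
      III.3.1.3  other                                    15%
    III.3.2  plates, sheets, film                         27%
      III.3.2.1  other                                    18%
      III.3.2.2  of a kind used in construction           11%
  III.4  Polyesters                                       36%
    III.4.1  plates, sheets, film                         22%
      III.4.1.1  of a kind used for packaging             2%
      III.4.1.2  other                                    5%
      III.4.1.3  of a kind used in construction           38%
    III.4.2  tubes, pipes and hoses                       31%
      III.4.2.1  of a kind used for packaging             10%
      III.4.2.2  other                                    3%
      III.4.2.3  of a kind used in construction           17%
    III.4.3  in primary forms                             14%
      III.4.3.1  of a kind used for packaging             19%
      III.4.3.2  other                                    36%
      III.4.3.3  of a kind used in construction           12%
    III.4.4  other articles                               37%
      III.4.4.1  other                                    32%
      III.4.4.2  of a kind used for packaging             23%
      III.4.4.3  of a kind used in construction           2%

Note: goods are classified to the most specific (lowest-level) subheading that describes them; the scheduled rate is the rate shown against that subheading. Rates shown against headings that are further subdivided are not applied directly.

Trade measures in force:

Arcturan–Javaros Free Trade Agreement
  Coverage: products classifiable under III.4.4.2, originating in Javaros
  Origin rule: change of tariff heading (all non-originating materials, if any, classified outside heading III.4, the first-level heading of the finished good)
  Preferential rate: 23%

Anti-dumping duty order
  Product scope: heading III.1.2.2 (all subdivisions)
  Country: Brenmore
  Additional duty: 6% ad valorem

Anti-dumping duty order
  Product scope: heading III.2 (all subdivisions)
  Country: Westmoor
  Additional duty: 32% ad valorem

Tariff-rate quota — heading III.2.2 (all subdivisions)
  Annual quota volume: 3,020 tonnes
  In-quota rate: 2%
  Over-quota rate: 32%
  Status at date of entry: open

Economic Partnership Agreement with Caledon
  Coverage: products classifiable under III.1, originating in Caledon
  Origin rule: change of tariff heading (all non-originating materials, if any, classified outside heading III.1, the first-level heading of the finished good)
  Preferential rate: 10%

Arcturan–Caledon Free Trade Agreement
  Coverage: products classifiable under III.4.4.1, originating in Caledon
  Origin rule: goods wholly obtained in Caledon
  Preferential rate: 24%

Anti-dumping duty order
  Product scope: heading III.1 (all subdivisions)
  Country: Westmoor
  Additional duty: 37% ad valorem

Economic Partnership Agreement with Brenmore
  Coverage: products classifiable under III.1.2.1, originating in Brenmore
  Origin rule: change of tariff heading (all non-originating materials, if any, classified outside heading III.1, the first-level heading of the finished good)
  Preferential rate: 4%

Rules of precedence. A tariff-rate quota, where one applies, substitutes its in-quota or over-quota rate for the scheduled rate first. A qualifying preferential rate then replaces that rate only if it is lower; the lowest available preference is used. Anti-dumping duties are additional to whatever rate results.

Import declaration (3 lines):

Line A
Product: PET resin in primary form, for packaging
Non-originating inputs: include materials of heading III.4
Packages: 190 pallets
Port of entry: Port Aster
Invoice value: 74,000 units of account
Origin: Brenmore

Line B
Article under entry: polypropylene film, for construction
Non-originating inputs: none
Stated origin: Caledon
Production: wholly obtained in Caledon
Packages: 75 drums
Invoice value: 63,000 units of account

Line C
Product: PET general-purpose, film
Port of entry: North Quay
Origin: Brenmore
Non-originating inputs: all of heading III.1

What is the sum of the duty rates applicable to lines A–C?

26%

Line A: PET → III.4; resin in primary form → III.4.3; for packaging → III.4.3.1. Scheduled 19%. Brenmore agreement on III.1.2.1: III.4.3.1 not covered. → 19%.
Line B: polypropylene → III.1; film → III.1.2; for construction → III.1.2.2. Scheduled 2%. Caledon agreement on III.1: CTH met → 10% available; Caledon agreement on III.4.4.1: III.1.2.2 not covered; preference 10% not lower than 2% → no reduction. → 2%.
Line C: PET → III.4; film → III.4.1; general-purpose → III.4.1.2. Scheduled 5%. Brenmore agreement on III.1.2.1: III.4.1.2 not covered. → 5%.
Sum: 19% + 2% + 5% = 26%.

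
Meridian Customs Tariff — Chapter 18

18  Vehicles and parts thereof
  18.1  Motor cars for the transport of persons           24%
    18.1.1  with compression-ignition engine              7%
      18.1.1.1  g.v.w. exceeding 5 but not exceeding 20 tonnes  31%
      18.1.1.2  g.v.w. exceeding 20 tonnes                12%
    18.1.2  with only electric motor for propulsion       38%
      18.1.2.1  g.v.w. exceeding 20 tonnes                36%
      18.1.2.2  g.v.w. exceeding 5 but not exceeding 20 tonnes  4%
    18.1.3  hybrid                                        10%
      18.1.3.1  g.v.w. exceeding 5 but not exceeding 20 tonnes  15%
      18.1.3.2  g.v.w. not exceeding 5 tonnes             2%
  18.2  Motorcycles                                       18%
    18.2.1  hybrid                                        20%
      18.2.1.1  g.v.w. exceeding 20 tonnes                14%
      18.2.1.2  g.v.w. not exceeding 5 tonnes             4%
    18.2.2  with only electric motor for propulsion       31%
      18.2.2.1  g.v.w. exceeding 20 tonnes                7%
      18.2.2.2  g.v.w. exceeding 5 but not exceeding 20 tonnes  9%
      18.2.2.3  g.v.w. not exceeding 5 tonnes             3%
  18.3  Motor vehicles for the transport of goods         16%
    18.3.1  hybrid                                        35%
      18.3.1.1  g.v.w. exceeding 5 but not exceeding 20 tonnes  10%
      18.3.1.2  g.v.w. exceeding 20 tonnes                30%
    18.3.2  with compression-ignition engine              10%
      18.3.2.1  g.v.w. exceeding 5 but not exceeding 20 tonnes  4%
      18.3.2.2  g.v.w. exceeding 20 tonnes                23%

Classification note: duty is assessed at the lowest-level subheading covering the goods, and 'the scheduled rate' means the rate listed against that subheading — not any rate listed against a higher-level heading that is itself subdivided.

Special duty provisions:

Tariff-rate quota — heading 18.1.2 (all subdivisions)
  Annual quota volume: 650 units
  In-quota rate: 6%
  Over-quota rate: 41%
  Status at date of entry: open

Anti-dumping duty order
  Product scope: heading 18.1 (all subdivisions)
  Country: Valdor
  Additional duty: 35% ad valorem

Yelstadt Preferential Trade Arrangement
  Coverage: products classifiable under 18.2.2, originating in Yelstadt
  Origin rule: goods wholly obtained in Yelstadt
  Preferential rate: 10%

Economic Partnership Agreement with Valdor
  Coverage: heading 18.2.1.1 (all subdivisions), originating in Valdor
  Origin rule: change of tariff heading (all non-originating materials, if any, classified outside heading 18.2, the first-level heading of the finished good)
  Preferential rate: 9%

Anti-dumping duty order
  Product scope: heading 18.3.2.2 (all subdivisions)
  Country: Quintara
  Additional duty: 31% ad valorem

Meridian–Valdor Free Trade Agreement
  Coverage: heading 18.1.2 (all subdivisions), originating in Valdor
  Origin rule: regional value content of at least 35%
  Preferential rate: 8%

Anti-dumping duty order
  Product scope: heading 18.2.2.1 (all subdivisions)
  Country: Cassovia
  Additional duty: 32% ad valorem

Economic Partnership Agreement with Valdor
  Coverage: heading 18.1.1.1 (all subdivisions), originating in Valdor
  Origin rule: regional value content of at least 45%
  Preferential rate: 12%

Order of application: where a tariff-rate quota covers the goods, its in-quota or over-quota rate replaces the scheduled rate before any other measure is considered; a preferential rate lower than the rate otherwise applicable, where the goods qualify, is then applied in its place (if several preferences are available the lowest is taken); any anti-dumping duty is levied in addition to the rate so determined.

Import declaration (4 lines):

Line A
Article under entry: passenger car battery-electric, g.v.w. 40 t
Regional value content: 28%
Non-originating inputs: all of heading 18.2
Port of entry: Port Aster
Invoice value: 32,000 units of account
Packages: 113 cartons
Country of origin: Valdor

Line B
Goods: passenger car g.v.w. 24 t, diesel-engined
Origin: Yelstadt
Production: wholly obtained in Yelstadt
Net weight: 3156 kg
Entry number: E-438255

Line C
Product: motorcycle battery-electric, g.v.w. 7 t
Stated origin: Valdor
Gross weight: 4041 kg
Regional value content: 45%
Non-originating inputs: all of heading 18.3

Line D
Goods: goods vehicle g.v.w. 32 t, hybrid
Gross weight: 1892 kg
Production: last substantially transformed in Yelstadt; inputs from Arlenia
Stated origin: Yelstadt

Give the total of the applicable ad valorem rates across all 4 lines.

92%

Line A: passenger car → 18.1; battery-electric → 18.1.2; g.v.w. 40 t → 18.1.2.1. Scheduled 36%. quota on 18.1.2 open → in-quota 6%; Valdor agreement on 18.2.1.1: 18.1.2.1 not covered; Valdor agreement on 18.1.2: RVC < 35%; Valdor agreement on 18.1.1.1: 18.1.2.1 not covered; anti-dumping (Valdor, 18.1): +35%; total 6% + 35% = 41%. → 41%.
Line B: passenger car → 18.1; diesel-engined → 18.1.1; g.v.w. 24 t → 18.1.1.2. Scheduled 12%. Yelstadt agreement on 18.2.2: 18.1.1.2 not covered. → 12%.
Line C: motorcycle → 18.2; battery-electric → 18.2.2; g.v.w. 7 t → 18.2.2.2. Scheduled 9%. Valdor agreement on 18.2.1.1: 18.2.2.2 not covered; Valdor agreement on 18.1.2: 18.2.2.2 not covered; Valdor agreement on 18.1.1.1: 18.2.2.2 not covered. → 9%.
Line D: goods vehicle → 18.3; hybrid → 18.3.1; g.v.w. 32 t → 18.3.1.2. Scheduled 30%. Yelstadt agreement on 18.2.2: 18.3.1.2 not covered. → 30%.
Sum: 41% + 12% + 9% + 30% = 92%.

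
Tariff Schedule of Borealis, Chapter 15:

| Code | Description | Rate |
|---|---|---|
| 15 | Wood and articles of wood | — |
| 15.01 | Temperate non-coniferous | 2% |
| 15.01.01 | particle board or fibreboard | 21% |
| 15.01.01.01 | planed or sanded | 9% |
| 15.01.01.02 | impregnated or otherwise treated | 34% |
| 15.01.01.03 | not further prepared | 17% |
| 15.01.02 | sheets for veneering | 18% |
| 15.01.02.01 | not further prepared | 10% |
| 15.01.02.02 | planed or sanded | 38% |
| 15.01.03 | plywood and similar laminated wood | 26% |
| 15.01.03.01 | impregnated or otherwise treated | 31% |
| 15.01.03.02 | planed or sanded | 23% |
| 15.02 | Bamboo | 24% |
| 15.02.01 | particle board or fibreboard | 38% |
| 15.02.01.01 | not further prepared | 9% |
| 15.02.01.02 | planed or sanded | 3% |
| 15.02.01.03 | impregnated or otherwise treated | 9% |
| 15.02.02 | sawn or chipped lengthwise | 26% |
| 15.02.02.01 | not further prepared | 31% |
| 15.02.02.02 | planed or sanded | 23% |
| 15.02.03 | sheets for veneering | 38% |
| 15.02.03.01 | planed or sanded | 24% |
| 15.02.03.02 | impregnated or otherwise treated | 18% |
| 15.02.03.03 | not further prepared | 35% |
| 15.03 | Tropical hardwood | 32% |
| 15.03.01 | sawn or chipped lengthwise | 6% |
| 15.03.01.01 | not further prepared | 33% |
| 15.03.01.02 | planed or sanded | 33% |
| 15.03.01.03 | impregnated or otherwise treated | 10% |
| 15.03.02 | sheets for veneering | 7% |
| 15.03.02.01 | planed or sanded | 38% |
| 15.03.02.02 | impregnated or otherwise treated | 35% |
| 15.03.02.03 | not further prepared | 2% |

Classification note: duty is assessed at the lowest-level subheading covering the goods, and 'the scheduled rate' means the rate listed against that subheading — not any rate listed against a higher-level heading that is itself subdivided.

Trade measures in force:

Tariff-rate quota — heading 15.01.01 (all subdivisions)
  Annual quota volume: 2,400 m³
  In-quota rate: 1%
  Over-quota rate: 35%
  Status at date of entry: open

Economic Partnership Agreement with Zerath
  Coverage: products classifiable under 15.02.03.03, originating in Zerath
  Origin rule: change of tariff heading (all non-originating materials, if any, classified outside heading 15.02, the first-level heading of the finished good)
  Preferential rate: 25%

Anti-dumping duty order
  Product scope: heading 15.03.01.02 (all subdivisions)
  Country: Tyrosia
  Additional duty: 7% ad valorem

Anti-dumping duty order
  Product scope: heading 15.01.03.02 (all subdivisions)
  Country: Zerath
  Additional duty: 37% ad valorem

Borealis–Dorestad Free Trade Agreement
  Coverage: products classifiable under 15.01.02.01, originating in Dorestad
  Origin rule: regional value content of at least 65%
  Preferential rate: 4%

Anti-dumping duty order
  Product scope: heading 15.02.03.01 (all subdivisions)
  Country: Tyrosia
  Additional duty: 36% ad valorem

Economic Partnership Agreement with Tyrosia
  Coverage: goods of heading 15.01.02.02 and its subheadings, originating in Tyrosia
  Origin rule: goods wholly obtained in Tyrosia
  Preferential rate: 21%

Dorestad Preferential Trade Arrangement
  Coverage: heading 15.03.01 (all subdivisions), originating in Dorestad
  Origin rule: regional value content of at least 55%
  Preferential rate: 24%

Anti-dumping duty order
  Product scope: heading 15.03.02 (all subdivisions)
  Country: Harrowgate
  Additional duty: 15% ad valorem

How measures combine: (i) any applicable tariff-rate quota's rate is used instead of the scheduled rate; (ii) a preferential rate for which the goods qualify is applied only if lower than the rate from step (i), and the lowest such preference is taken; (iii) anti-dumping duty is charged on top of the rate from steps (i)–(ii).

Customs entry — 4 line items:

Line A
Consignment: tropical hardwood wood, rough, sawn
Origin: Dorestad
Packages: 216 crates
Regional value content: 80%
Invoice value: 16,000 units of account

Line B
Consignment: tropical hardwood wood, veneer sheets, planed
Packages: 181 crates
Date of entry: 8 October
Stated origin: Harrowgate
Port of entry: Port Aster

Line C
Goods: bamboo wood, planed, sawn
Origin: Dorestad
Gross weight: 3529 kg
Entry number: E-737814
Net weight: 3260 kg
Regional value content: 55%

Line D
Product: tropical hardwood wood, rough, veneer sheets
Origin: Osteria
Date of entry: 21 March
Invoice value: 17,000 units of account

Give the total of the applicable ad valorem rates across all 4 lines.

102%

Line A: tropical hardwood → 15.03; sawn → 15.03.01; rough → 15.03.01.01. Scheduled 33%. Dorestad agreement on 15.01.02.01: 15.03.01.01 not covered; Dorestad agreement on 15.03.01: RVC ≥ 55% → 24% available; preferential 24%. → 24%.
Line B: tropical hardwood → 15.03; veneer sheets → 15.03.02; planed → 15.03.02.01. Scheduled 38%. anti-dumping (Harrowgate, 15.03.02): +15%; total 38% + 15% = 53%. → 53%.
Line C: bamboo → 15.02; sawn → 15.02.02; planed → 15.02.02.02. Scheduled 23%. Dorestad agreement on 15.01.02.01: 15.02.02.02 not covered; Dorestad agreement on 15.03.01: 15.02.02.02 not covered. → 23%.
Line D: tropical hardwood → 15.03; veneer sheets → 15.03.02; rough → 15.03.02.03. Scheduled 2%. No special measure applies. → 2%.
Sum: 24% + 53% + 23% + 2% = 102%.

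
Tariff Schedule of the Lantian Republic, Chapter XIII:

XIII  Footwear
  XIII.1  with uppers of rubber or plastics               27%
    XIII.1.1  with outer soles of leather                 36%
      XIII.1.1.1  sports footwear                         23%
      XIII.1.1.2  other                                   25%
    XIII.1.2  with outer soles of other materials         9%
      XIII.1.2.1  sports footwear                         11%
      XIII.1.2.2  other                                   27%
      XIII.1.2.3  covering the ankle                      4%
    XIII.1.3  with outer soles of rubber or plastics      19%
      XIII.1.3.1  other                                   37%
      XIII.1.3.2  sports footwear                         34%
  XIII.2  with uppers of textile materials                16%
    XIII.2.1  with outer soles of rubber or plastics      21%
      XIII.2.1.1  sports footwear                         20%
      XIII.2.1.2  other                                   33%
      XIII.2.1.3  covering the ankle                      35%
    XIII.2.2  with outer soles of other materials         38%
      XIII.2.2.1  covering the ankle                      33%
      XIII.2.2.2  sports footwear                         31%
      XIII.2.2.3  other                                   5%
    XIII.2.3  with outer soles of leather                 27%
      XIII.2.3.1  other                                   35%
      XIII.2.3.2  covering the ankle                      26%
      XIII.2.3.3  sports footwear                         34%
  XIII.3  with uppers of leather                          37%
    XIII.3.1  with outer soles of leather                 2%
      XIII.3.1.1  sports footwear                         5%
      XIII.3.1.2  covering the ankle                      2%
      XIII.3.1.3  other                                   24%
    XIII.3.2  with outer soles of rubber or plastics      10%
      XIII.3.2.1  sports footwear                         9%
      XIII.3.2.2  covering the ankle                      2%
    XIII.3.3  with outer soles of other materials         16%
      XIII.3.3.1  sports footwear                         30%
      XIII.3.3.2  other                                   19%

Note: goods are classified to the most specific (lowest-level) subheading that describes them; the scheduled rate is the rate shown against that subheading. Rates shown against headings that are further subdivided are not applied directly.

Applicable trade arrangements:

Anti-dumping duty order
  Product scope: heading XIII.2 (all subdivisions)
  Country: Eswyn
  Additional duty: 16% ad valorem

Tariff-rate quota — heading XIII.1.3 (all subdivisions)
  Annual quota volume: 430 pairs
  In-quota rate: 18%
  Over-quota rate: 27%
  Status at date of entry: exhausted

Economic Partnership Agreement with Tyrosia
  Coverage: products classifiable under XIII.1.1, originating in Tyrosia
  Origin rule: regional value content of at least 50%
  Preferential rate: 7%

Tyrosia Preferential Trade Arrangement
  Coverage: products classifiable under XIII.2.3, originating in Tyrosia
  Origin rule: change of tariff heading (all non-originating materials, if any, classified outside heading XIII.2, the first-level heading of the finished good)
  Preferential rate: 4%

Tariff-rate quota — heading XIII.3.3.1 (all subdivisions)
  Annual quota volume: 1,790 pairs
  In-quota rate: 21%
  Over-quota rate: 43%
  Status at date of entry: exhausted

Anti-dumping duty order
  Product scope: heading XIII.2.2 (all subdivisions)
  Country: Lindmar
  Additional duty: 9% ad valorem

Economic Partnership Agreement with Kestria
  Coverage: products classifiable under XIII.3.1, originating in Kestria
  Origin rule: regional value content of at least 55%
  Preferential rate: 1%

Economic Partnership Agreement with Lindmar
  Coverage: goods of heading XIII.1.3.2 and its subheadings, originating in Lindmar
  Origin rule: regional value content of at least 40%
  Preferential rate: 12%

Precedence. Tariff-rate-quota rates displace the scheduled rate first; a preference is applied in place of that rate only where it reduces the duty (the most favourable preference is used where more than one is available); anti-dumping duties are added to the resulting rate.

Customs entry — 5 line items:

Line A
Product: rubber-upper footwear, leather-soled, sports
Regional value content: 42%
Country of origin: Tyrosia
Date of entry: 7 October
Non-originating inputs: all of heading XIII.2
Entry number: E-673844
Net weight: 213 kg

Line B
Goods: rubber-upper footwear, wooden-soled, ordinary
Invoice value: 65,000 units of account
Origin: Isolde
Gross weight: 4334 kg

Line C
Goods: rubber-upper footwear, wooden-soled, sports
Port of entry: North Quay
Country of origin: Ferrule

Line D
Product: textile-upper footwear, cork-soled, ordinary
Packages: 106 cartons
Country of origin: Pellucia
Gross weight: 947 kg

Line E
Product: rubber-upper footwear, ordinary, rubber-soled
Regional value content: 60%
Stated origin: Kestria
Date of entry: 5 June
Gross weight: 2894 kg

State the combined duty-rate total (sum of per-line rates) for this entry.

Line A: rubber-upper → XIII.1; leather-soled → XIII.1.1; sports → XIII.1.1.1. Scheduled 23%. Tyrosia agreement on XIII.1.1: RVC < 50%; Tyrosia agreement on XIII.2.3: XIII.1.1.1 not covered. → 23%.
Line B: rubber-upper → XIII.1; wooden-soled → XIII.1.2; ordinary → XIII.1.2.2. Scheduled 27%. No special measure applies. → 27%.
Line C: rubber-upper → XIII.1; wooden-soled → XIII.1.2; sports → XIII.1.2.1. Scheduled 11%. No special measure applies. → 11%.
Line D: textile-upper → XIII.2; cork-soled → XIII.2.2; ordinary → XIII.2.2.3. Scheduled 5%. No special measure applies. → 5%.
Line E: rubber-upper → XIII.1; rubber-soled → XIII.1.3; ordinary → XIII.1.3.1. Scheduled 37%. quota on XIII.1.3 exhausted → over-quota 27%; Kestria agreement on XIII.3.1: XIII.1.3.1 not covered. → 27%.
Sum: 23% + 27% + 11% + 5% + 27% = 93%.

93%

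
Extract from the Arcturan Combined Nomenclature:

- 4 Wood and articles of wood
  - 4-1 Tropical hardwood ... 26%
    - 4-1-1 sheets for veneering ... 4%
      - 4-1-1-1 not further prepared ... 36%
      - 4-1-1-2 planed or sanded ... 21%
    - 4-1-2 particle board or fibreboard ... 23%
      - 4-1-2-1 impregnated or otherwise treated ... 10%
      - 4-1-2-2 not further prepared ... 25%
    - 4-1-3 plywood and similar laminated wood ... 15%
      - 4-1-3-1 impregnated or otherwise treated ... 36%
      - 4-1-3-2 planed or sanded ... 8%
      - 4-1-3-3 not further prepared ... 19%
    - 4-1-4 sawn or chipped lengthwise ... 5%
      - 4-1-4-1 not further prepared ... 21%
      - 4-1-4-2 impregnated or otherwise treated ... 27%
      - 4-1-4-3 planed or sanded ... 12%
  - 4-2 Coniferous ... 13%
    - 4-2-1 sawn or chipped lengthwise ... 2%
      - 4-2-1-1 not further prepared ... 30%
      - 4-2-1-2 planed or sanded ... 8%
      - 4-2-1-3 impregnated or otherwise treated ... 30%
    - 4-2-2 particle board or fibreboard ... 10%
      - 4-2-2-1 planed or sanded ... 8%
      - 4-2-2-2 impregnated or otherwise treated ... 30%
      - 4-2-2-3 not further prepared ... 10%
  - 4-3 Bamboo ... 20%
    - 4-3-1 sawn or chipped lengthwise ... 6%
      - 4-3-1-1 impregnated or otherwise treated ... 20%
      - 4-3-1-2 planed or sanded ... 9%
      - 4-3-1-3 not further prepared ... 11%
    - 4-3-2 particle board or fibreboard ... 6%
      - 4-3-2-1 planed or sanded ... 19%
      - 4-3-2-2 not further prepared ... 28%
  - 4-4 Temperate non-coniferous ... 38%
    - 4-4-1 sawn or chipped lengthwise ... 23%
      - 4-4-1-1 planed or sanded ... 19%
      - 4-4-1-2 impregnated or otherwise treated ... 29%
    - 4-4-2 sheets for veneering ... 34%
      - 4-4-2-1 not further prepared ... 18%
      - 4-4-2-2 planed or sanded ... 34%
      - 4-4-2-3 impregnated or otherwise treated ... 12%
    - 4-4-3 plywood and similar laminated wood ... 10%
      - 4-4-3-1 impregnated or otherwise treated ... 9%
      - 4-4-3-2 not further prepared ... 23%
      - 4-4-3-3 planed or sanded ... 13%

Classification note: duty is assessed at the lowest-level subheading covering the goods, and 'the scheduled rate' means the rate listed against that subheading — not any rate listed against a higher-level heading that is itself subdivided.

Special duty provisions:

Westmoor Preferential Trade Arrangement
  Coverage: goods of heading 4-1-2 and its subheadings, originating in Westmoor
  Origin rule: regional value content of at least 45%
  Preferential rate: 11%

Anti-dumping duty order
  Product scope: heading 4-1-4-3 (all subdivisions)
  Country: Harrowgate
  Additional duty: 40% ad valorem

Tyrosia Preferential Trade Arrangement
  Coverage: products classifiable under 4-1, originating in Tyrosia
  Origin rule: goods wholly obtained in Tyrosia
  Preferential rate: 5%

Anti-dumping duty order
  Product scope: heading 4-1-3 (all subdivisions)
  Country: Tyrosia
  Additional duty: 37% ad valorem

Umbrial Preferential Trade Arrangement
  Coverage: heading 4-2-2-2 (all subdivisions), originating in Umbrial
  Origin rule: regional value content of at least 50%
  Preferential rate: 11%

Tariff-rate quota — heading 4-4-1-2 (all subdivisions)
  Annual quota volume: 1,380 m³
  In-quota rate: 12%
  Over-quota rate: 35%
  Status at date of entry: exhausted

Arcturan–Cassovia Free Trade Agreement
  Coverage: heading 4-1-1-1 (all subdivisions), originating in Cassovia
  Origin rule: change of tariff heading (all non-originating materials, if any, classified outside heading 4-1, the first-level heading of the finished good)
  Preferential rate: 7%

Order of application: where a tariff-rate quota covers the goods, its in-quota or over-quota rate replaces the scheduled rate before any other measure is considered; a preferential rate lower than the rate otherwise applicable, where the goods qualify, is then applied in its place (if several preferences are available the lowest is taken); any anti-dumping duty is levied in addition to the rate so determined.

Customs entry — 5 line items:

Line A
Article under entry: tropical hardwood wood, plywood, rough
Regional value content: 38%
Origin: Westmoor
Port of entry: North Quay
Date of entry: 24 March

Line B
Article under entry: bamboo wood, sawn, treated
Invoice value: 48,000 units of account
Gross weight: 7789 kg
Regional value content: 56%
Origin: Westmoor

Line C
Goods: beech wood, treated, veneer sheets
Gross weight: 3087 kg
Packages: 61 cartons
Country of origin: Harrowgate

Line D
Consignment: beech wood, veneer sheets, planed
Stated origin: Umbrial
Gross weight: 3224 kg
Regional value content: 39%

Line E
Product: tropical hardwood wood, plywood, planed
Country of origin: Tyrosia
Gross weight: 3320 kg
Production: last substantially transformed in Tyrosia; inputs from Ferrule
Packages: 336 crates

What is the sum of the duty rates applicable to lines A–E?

130%

Line A: tropical hardwood → 4-1; plywood → 4-1-3; rough → 4-1-3-3. Scheduled 19%. Westmoor agreement on 4-1-2: 4-1-3-3 not covered. → 19%.
Line B: bamboo → 4-3; sawn → 4-3-1; treated → 4-3-1-1. Scheduled 20%. Westmoor agreement on 4-1-2: 4-3-1-1 not covered. → 20%.
Line C: beech → 4-4; veneer sheets → 4-4-2; treated → 4-4-2-3. Scheduled 12%. No special measure applies. → 12%.
Line D: beech → 4-4; veneer sheets → 4-4-2; planed → 4-4-2-2. Scheduled 34%. Umbrial agreement on 4-2-2-2: 4-4-2-2 not covered. → 34%.
Line E: tropical hardwood → 4-1; plywood → 4-1-3; planed → 4-1-3-2. Scheduled 8%. Tyrosia agreement on 4-1: not wholly obtained; anti-dumping (Tyrosia, 4-1-3): +37%; total 8% + 37% = 45%. → 45%.
Sum: 19% + 20% + 12% + 34% + 45% = 130%.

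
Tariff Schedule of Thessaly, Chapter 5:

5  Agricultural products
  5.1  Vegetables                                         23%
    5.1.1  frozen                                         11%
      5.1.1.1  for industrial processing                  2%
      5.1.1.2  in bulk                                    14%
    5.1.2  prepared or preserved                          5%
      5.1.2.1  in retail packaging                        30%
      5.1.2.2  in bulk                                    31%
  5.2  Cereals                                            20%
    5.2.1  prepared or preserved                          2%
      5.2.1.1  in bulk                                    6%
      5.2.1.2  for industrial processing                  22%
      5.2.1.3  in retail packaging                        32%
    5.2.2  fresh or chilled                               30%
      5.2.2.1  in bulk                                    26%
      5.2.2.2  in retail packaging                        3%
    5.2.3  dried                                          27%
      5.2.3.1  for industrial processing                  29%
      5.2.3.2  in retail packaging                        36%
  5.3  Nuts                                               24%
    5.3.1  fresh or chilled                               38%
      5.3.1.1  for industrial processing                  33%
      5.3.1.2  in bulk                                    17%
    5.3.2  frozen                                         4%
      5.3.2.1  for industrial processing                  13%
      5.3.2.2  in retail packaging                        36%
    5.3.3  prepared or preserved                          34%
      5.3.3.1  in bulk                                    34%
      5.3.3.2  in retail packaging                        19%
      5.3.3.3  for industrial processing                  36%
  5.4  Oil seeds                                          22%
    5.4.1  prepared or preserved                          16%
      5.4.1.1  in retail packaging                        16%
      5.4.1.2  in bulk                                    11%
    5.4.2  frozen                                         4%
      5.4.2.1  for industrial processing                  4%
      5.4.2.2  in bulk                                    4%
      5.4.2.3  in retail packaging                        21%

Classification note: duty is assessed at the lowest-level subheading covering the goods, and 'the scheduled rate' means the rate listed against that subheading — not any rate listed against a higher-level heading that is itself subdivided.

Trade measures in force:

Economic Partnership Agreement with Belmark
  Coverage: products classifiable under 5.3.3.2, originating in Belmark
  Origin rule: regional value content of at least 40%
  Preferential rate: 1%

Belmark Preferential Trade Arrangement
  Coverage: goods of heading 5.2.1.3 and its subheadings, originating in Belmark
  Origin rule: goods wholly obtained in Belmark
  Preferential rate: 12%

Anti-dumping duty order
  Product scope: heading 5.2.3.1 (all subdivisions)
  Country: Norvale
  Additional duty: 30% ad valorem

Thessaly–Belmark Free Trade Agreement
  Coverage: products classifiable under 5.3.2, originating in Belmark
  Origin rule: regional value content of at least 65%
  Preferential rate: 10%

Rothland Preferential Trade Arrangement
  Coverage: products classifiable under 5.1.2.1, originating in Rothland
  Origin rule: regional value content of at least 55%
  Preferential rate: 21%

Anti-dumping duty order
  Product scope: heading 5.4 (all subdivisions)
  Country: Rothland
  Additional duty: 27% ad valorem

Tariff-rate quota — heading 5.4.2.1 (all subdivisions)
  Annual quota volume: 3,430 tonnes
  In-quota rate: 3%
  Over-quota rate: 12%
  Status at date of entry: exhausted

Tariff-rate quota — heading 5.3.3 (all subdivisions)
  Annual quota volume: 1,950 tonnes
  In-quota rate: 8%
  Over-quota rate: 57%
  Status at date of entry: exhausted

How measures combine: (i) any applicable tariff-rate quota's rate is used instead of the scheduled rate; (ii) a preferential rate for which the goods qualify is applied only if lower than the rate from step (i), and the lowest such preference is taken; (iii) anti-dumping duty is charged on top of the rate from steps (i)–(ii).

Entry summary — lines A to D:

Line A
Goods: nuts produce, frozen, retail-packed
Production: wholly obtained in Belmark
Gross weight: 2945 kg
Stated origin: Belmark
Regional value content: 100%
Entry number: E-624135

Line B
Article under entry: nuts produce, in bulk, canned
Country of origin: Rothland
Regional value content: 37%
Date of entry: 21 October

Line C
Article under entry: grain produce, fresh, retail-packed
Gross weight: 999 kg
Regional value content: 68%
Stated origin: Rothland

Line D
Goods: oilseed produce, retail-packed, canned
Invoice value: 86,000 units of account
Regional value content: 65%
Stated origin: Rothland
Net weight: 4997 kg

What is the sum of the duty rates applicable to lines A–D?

113%

Line A: nuts → 5.3; frozen → 5.3.2; retail-packed → 5.3.2.2. Scheduled 36%. Belmark agreement on 5.3.3.2: 5.3.2.2 not covered; Belmark agreement on 5.2.1.3: 5.3.2.2 not covered; Belmark agreement on 5.3.2: RVC ≥ 65% → 10% available; preferential 10%. → 10%.
Line B: nuts → 5.3; canned → 5.3.3; in bulk → 5.3.3.1. Scheduled 34%. quota on 5.3.3 exhausted → over-quota 57%; Rothland agreement on 5.1.2.1: 5.3.3.1 not covered. → 57%.
Line C: grain → 5.2; fresh → 5.2.2; retail-packed → 5.2.2.2. Scheduled 3%. Rothland agreement on 5.1.2.1: 5.2.2.2 not covered. → 3%.
Line D: oilseed → 5.4; canned → 5.4.1; retail-packed → 5.4.1.1. Scheduled 16%. Rothland agreement on 5.1.2.1: 5.4.1.1 not covered; anti-dumping (Rothland, 5.4): +27%; total 16% + 27% = 43%. → 43%.
Sum: 10% + 57% + 3% + 43% = 113%.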